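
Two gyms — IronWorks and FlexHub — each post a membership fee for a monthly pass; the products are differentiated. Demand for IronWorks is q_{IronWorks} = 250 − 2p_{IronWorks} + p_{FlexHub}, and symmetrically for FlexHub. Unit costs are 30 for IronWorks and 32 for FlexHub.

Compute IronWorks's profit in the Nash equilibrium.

10833.92

IronWorks's profit: π = (p_{IronWorks} − 30)(250 − 2p_{IronWorks} + p_{FlexHub}).
∂π/∂p_{IronWorks} = 310 − 4p_{IronWorks} + p_{FlexHub} = 0 ⇒ p_{IronWorks} = 77.5 + 0.25p_{FlexHub}.
Similarly p_{FlexHub} = 78.5 + 0.25p_{IronWorks}.
Plugging p_{FlexHub} into IronWorks's best response: p_{IronWorks} = 77.5 + 0.25(78.5 + 0.25p_{IronWorks}) ⇒ 0.9375p_{IronWorks} = 97.125, so p_{IronWorks} = 103.6.
Then p_{FlexHub} = 78.5 + 0.25·103.6 = 104.4.
q_{IronWorks} = 250 − 2·103.6 + 104.4 = 147.2.
Profit = (103.6 − 30)·147.2 = 10833.92.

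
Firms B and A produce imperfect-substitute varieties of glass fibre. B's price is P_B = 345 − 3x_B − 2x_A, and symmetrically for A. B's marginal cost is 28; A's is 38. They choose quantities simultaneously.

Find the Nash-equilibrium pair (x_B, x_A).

40.25, 37.75

Firm B's profit: π = x_B(345 − 3x_B − 2x_A) − 28x_B.
∂π/∂x_B = 317 − 6x_B − 2x_A = 0 ⇒ x_B = 317/6 − (1/3)x_A.
Similarly x_A = 307/6 − (1/3)x_B.
Substituting the second reaction function into the first: x_B = 317/6 − (1/3)(307/6 − (1/3)x_B), which gives (8/9)x_B = 322/9 ⇒ x_B = 40.25.
Then x_A = 307/6 − (1/3)·40.25 = 37.75.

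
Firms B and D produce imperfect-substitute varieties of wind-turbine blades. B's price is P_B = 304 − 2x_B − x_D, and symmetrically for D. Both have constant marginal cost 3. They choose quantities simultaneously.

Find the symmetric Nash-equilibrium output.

60.2

Firm B's profit: π = x_B(304 − 2x_B − x_D) − 3x_B.
∂π/∂x_B = 301 − 4x_B − x_D = 0 ⇒ x_B = 75.25 − 0.25x_D.
The game is symmetric, so in equilibrium x_D = x_B: the reaction function gives 1.25x_B = 75.25, hence x_B = 60.2.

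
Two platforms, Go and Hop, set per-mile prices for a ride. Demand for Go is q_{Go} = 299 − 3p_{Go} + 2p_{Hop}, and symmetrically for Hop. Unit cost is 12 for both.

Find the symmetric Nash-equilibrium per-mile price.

Go's profit: π = (p_{Go} − 12)(299 − 3p_{Go} + 2p_{Hop}).
∂π/∂p_{Go} = 335 − 6p_{Go} + 2p_{Hop} = 0 ⇒ p_{Go} = 335/6 + (1/3)p_{Hop}.
The game is symmetric, so in equilibrium p_{Hop} = p_{Go}: the reaction function gives (2/3)p_{Go} = 335/6, hence p_{Go} = 83.75.

83.75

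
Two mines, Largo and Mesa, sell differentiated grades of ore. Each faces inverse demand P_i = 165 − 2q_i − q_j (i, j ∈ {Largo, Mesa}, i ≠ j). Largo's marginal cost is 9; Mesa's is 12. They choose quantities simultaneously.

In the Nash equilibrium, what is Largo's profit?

Mine Largo's profit: π = q_{Largo}(165 − 2q_{Largo} − q_{Mesa}) − 9q_{Largo}.
∂π/∂q_{Largo} = 156 − 4q_{Largo} − q_{Mesa} = 0 ⇒ q_{Largo} = 39 − 0.25q_{Mesa}.
Similarly q_{Mesa} = 38.25 − 0.25q_{Largo}.
Substituting the second reaction function into the first: q_{Largo} = 39 − 0.25(38.25 − 0.25q_{Largo}), which gives 0.9375q_{Largo} = 29.4375 ⇒ q_{Largo} = 31.4.
Then q_{Mesa} = 38.25 − 0.25·31.4 = 30.4.
P_{Largo} = 165 − 2·31.4 − 30.4 = 71.8.
Profit = (71.8 − 9)·31.4 = 1971.92.

1971.92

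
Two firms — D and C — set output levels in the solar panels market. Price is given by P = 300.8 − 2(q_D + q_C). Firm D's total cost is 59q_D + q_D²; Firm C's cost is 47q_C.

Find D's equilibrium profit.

1584.2412

Firm D's profit: π = q_D(300.8 − 2(q_D + q_C)) − 59q_D − q_D².
∂π/∂q_D = 241.8 − 6q_D − 2q_C = 0, so q_D = 40.3 − (1/3)q_C.
For C: ∂π/∂q_C = 253.8 − 4q_C − 2q_D = 0 ⇒ q_C = 63.45 − 0.5q_D.
Substituting the second reaction function into the first: q_D = 40.3 − (1/3)(63.45 − 0.5q_D), which gives (5/6)q_D = 19.15 ⇒ q_D = 22.98.
Then q_C = 63.45 − 0.5·22.98 = 51.96.
Price P = 300.8 − 2·74.94 = 150.92.
D's profit: (150.92 − 59)·22.98 − (22.98)² = 1584.2412.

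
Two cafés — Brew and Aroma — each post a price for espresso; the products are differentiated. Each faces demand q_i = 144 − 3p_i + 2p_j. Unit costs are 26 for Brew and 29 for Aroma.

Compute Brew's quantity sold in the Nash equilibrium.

90.1875

Brew's profit: π = (p_{Brew} − 26)(144 − 3p_{Brew} + 2p_{Aroma}).
∂π/∂p_{Brew} = 222 − 6p_{Brew} + 2p_{Aroma} = 0 ⇒ p_{Brew} = 37 + (1/3)p_{Aroma}.
Similarly p_{Aroma} = 38.5 + (1/3)p_{Brew}.
Substituting the second reaction function into the first: p_{Brew} = 37 + (1/3)(38.5 + (1/3)p_{Brew}), which gives (8/9)p_{Brew} = 299/6 ⇒ p_{Brew} = 56.0625.
Then p_{Aroma} = 38.5 + (1/3)·56.0625 = 57.1875.
q_{Brew} = 144 − 3·56.0625 + 2·57.1875 = 90.1875.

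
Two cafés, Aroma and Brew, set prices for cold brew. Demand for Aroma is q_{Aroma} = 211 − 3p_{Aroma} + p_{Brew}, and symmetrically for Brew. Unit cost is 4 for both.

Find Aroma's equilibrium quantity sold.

Aroma's profit: π = (p_{Aroma} − 4)(211 − 3p_{Aroma} + p_{Brew}).
∂π/∂p_{Aroma} = 223 − 6p_{Aroma} + p_{Brew} = 0 ⇒ p_{Aroma} = 223/6 + (1/6)p_{Brew}.
The game is symmetric, so in equilibrium p_{Brew} = p_{Aroma}: the reaction function gives (5/6)p_{Aroma} = 223/6, hence p_{Aroma} = 44.6.
q_{Aroma} = 211 − 3·44.6 + 44.6 = 121.8.

121.8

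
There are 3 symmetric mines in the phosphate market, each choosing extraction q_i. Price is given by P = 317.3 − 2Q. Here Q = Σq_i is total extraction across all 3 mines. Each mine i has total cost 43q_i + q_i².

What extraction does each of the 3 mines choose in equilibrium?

27.43

A representative mine's profit is π_i = q_i(317.3 − 2Q) − 43q_i − q_i², with Q = q_i + Σ_{j≠i} q_j.
First-order condition: 274.3 − 6q_i − 2Σ_{j≠i} q_j = 0.
Imposing symmetry (q_j = q for all j) turns Σ_{j≠i} q_j into 2q, so 274.3 = 10q and q = 27.43.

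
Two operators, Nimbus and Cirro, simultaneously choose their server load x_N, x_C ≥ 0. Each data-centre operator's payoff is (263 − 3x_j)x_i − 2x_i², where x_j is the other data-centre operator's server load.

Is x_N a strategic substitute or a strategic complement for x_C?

strategic substitutes

Nimbus's payoff is (263 − 3x_C)x_N − 2x_N².
∂π/∂x_N = 263 − 3x_C − 4x_N = 0, so x_N = 65.75 − 0.75x_C.
The best-response slope dx_N/dx_C = −0.75 < 0: the reaction function is downward-sloping, so the choices are strategic substitutes.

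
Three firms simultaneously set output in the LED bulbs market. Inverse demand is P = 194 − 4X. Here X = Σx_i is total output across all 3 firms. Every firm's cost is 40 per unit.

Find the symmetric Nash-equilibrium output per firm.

9.625

A representative firm's profit is π_i = x_i(194 − 4X) − 40x_i, with X = x_i + Σ_{j≠i} x_j.
First-order condition: 154 − 8x_i − 4Σ_{j≠i} x_j = 0.
Imposing symmetry (x_j = x for all j) turns Σ_{j≠i} x_j into 2x, so 154 = 16x and x = 9.625.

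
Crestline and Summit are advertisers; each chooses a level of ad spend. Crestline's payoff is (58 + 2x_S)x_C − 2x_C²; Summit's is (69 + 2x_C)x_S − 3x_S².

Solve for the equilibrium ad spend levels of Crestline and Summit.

Expanding Crestline's payoff: 58x_C + 2x_Sx_C − 2x_C².
∂π/∂x_C = 58 + 2x_S − 4x_C = 0, so x_C = 14.5 + 0.5x_S.
Likewise for Summit: x_S = 11.5 + (1/3)x_C.
Solving the two reaction functions simultaneously: (1 − (0.5)(1/3))x_C = 14.5 + 0.5·11.5, so (5/6)x_C = 20.25 and x_C = 24.3.
Then x_S = 11.5 + (1/3)·24.3 = 19.6.

24.3, 19.6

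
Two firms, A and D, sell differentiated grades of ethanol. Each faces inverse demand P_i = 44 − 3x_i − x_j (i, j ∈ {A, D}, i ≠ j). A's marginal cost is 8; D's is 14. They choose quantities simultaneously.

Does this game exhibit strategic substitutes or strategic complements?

strategic substitutes

Firm A's profit: π = x_A(44 − 3x_A − x_D) − 8x_A.
∂π/∂x_A = 36 − 6x_A − x_D = 0 ⇒ x_A = 6 − (1/6)x_D.
The best-response slope dx_A/dx_D = −1/6 < 0: the reaction function is downward-sloping, so the choices are strategic substitutes.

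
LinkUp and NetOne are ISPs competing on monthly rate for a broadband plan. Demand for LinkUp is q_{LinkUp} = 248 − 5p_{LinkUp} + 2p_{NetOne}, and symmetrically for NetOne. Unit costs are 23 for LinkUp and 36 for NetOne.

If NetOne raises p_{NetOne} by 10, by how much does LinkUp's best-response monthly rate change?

LinkUp's profit: π = (p_{LinkUp} − 23)(248 − 5p_{LinkUp} + 2p_{NetOne}).
∂π/∂p_{LinkUp} = 363 − 10p_{LinkUp} + 2p_{NetOne} = 0 ⇒ p_{LinkUp} = 36.3 + 0.2p_{NetOne}.
The reaction-function slope is 0.2, so a 10-unit rise in p_{NetOne} moves p_{LinkUp} by 0.2 × 10 = 2. LinkUp's best response rises — the actions are strategic complements.

2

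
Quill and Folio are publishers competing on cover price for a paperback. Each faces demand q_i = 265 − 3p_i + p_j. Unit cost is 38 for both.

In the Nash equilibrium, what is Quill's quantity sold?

113.4

Quill's profit: π = (p_{Quill} − 38)(265 − 3p_{Quill} + p_{Folio}).
∂π/∂p_{Quill} = 379 − 6p_{Quill} + p_{Folio} = 0 ⇒ p_{Quill} = 379/6 + (1/6)p_{Folio}.
By symmetry p_{Folio} = p_{Quill}; substituting into the reaction function, (5/6)p_{Quill} = 379/6 and p_{Quill} = 75.8.
q_{Quill} = 265 − 3·75.8 + 75.8 = 113.4.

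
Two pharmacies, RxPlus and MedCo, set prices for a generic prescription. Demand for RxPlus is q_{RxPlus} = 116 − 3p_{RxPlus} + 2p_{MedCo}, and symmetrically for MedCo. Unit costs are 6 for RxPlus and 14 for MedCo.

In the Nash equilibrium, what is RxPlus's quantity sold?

RxPlus's profit: π = (p_{RxPlus} − 6)(116 − 3p_{RxPlus} + 2p_{MedCo}).
∂π/∂p_{RxPlus} = 134 − 6p_{RxPlus} + 2p_{MedCo} = 0 ⇒ p_{RxPlus} = 67/3 + (1/3)p_{MedCo}.
Similarly p_{MedCo} = 79/3 + (1/3)p_{RxPlus}.
Plugging p_{MedCo} into RxPlus's best response: p_{RxPlus} = 67/3 + (1/3)(79/3 + (1/3)p_{RxPlus}) ⇒ (8/9)p_{RxPlus} = 280/9, so p_{RxPlus} = 35.
Then p_{MedCo} = 79/3 + (1/3)·35 = 38.
q_{RxPlus} = 116 − 3·35 + 2·38 = 87.

87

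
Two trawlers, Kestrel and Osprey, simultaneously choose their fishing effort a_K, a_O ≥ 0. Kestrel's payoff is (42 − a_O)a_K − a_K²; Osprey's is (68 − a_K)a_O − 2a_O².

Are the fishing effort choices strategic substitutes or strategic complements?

Expanding Kestrel's payoff: 42a_K − a_Oa_K − a_K².
∂π/∂a_K = 42 − a_O − 2a_K = 0, so a_K = 21 − 0.5a_O.
The best-response slope da_K/da_O = −0.5 < 0: the reaction function is downward-sloping, so the choices are strategic substitutes.

strategic substitutes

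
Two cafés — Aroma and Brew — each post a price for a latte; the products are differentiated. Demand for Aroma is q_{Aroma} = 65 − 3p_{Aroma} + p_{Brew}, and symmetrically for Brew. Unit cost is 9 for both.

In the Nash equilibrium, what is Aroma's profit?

265.08

Aroma's profit: π = (p_{Aroma} − 9)(65 − 3p_{Aroma} + p_{Brew}).
∂π/∂p_{Aroma} = 92 − 6p_{Aroma} + p_{Brew} = 0 ⇒ p_{Aroma} = 46/3 + (1/6)p_{Brew}.
The game is symmetric, so in equilibrium p_{Brew} = p_{Aroma}: the reaction function gives (5/6)p_{Aroma} = 46/3, hence p_{Aroma} = 18.4.
q_{Aroma} = 65 − 3·18.4 + 18.4 = 28.2.
Profit = (18.4 − 9)·28.2 = 265.08.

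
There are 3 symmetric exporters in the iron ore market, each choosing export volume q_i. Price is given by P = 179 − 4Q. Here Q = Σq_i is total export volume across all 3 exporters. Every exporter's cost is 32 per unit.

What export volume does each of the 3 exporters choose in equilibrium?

A representative exporter's profit is π_i = q_i(179 − 4Q) − 32q_i, with Q = q_i + Σ_{j≠i} q_j.
First-order condition: 147 − 8q_i − 4Σ_{j≠i} q_j = 0.
In a symmetric equilibrium every exporter chooses the same q, so Σ_{j≠i} q_j = 2q. The condition becomes 147 − 16q = 0, giving q = 147/16 = 9.1875.

9.1875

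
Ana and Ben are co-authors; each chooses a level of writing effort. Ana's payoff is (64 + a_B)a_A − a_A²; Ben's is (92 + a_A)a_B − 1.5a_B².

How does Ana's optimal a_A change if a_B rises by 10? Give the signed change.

5

Expanding Ana's payoff: 64a_A + a_Ba_A − a_A².
∂π/∂a_A = 64 + a_B − 2a_A = 0, so a_A = 32 + 0.5a_B.
The reaction-function slope is 0.5, so a 10-unit rise in a_B moves a_A by 0.5 × 10 = 5. Ana's best response rises — the actions are strategic complements.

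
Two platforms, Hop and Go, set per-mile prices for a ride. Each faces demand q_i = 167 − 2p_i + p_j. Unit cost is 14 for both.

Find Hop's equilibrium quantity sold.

Hop's profit: π = (p_{Hop} − 14)(167 − 2p_{Hop} + p_{Go}).
∂π/∂p_{Hop} = 195 − 4p_{Hop} + p_{Go} = 0 ⇒ p_{Hop} = 48.75 + 0.25p_{Go}.
Setting p_{Hop} = p_{Go} in the reaction function: p_{Hop} = 48.75 + 0.25p_{Hop}, so p_{Hop} = 48.75 / 0.75 = 65.
q_{Hop} = 167 − 2·65 + 65 = 102.

102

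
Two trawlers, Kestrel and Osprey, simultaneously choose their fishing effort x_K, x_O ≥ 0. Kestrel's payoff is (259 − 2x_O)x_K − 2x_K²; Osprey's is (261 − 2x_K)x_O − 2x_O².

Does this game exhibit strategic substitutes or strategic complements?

Expanding Kestrel's payoff: 259x_K − 2x_Ox_K − 2x_K².
∂π/∂x_K = 259 − 2x_O − 4x_K = 0, so x_K = 64.75 − 0.5x_O.
The best-response slope dx_K/dx_O = −0.5 < 0: the reaction function is downward-sloping, so the choices are strategic substitutes.

strategic substitutes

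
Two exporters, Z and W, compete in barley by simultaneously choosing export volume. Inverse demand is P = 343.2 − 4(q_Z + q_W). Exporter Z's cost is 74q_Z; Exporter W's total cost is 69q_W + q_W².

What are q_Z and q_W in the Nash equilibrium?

Exporter Z's profit: π = q_Z(343.2 − 4(q_Z + q_W)) − 74q_Z.
∂π/∂q_Z = 269.2 − 8q_Z − 4q_W = 0, so q_Z = 33.65 − 0.5q_W.
For W: ∂π/∂q_W = 274.2 − 10q_W − 4q_Z = 0 ⇒ q_W = 27.42 − 0.4q_Z.
Solving the two reaction functions simultaneously: (1 − (−0.5)(−0.4))q_Z = 33.65 − 0.5·27.42, so 0.8q_Z = 19.94 and q_Z = 24.925.
Then q_W = 27.42 − 0.4·24.925 = 17.45.

24.925, 17.45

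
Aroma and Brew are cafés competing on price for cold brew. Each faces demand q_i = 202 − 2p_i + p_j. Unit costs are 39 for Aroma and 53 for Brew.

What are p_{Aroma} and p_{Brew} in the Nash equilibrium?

Aroma's profit: π = (p_{Aroma} − 39)(202 − 2p_{Aroma} + p_{Brew}).
∂π/∂p_{Aroma} = 280 − 4p_{Aroma} + p_{Brew} = 0 ⇒ p_{Aroma} = 70 + 0.25p_{Brew}.
Similarly p_{Brew} = 77 + 0.25p_{Aroma}.
Solving the two reaction functions simultaneously: (1 − (0.25)(0.25))p_{Aroma} = 70 + 0.25·77, so 0.9375p_{Aroma} = 89.25 and p_{Aroma} = 95.2.
Then p_{Brew} = 77 + 0.25·95.2 = 100.8.

95.2, 100.8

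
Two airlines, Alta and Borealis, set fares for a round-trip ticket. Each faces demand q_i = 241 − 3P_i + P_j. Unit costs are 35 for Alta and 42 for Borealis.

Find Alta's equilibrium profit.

Alta's profit: π = (P_{Alta} − 35)(241 − 3P_{Alta} + P_{Borealis}).
∂π/∂P_{Alta} = 346 − 6P_{Alta} + P_{Borealis} = 0 ⇒ P_{Alta} = 173/3 + (1/6)P_{Borealis}.
Similarly P_{Borealis} = 367/6 + (1/6)P_{Alta}.
Solving the two reaction functions simultaneously: (1 − (1/6)(1/6))P_{Alta} = 173/3 + (1/6)·(367/6), so (35/36)P_{Alta} = 2443/36 and P_{Alta} = 69.8.
Then P_{Borealis} = 367/6 + (1/6)·69.8 = 72.8.
q_{Alta} = 241 − 3·69.8 + 72.8 = 104.4.
Profit = (69.8 − 35)·104.4 = 3633.12.

3633.12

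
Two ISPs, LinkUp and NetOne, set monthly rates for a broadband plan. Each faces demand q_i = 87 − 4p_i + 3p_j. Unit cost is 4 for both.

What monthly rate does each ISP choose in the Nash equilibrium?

20.6

LinkUp's profit: π = (p_{LinkUp} − 4)(87 − 4p_{LinkUp} + 3p_{NetOne}).
∂π/∂p_{LinkUp} = 103 − 8p_{LinkUp} + 3p_{NetOne} = 0 ⇒ p_{LinkUp} = 12.875 + 0.375p_{NetOne}.
Setting p_{LinkUp} = p_{NetOne} in the reaction function: p_{LinkUp} = 12.875 + 0.375p_{LinkUp}, so p_{LinkUp} = 12.875 / 0.625 = 20.6.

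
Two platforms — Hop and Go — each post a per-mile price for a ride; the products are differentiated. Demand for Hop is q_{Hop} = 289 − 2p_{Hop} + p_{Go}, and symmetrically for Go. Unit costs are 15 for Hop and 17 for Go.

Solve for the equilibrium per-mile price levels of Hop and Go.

106.6, 107.4

Hop's profit: π = (p_{Hop} − 15)(289 − 2p_{Hop} + p_{Go}).
∂π/∂p_{Hop} = 319 − 4p_{Hop} + p_{Go} = 0 ⇒ p_{Hop} = 79.75 + 0.25p_{Go}.
Similarly p_{Go} = 80.75 + 0.25p_{Hop}.
Plugging p_{Go} into Hop's best response: p_{Hop} = 79.75 + 0.25(80.75 + 0.25p_{Hop}) ⇒ 0.9375p_{Hop} = 99.9375, so p_{Hop} = 106.6.
Then p_{Go} = 80.75 + 0.25·106.6 = 107.4.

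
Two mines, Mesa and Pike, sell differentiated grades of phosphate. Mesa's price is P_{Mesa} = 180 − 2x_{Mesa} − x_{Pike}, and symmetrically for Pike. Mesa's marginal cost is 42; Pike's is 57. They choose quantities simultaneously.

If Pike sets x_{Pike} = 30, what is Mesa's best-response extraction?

Mine Mesa's profit: π = x_{Mesa}(180 − 2x_{Mesa} − x_{Pike}) − 42x_{Mesa}.
∂π/∂x_{Mesa} = 138 − 4x_{Mesa} − x_{Pike} = 0 ⇒ x_{Mesa} = 34.5 − 0.25x_{Pike}.
At x_{Pike} = 30: x_{Mesa} = 34.5 − 0.25·30 = 27.

27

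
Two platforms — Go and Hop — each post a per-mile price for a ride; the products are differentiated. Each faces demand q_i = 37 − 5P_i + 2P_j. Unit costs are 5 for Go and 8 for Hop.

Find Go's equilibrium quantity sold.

Go's profit: π = (P_{Go} − 5)(37 − 5P_{Go} + 2P_{Hop}).
∂π/∂P_{Go} = 62 − 10P_{Go} + 2P_{Hop} = 0 ⇒ P_{Go} = 6.2 + 0.2P_{Hop}.
Similarly P_{Hop} = 7.7 + 0.2P_{Go}.
Substituting the second reaction function into the first: P_{Go} = 6.2 + 0.2(7.7 + 0.2P_{Go}), which gives 0.96P_{Go} = 7.74 ⇒ P_{Go} = 8.0625.
Then P_{Hop} = 7.7 + 0.2·8.0625 = 9.3125.
q_{Go} = 37 − 5·8.0625 + 2·9.3125 = 15.3125.

15.3125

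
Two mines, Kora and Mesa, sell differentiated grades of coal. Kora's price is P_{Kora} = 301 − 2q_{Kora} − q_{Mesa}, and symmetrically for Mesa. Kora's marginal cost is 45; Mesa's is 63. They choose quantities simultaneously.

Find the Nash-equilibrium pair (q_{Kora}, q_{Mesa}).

52.4, 46.4

Mine Kora's profit: π = q_{Kora}(301 − 2q_{Kora} − q_{Mesa}) − 45q_{Kora}.
∂π/∂q_{Kora} = 256 − 4q_{Kora} − q_{Mesa} = 0 ⇒ q_{Kora} = 64 − 0.25q_{Mesa}.
Similarly q_{Mesa} = 59.5 − 0.25q_{Kora}.
Plugging q_{Mesa} into Kora's best response: q_{Kora} = 64 − 0.25(59.5 − 0.25q_{Kora}) ⇒ 0.9375q_{Kora} = 49.125, so q_{Kora} = 52.4.
Then q_{Mesa} = 59.5 − 0.25·52.4 = 46.4.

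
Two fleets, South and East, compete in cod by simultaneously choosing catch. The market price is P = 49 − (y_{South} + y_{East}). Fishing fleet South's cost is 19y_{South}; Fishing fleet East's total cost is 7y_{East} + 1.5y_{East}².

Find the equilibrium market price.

Fishing fleet South's profit: π = y_{South}(49 − (y_{South} + y_{East})) − 19y_{South}.
∂π/∂y_{South} = 30 − 2y_{South} − y_{East} = 0, so y_{South} = 15 − 0.5y_{East}.
For East: ∂π/∂y_{East} = 42 − 5y_{East} − y_{South} = 0 ⇒ y_{East} = 8.4 − 0.2y_{South}.
Plugging y_{East} into South's best response: y_{South} = 15 − 0.5(8.4 − 0.2y_{South}) ⇒ 0.9y_{South} = 10.8, so y_{South} = 12.
Then y_{East} = 8.4 − 0.2·12 = 6.
Equilibrium price: P = 49 − 18 = 31.

31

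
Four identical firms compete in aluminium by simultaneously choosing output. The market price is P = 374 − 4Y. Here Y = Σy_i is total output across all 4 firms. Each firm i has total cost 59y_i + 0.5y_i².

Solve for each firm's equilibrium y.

A representative firm's profit is π_i = y_i(374 − 4Y) − 59y_i − 0.5y_i², with Y = y_i + Σ_{j≠i} y_j.
First-order condition: 315 − 9y_i − 4Σ_{j≠i} y_j = 0.
In a symmetric equilibrium every firm chooses the same y, so Σ_{j≠i} y_j = 3y. The condition becomes 315 − 21y = 0, giving y = 315/21 = 15.

15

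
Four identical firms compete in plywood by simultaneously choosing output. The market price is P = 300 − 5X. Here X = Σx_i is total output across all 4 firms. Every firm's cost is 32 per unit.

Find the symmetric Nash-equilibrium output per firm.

A representative firm's profit is π_i = x_i(300 − 5X) − 32x_i, with X = x_i + Σ_{j≠i} x_j.
First-order condition: 268 − 10x_i − 5Σ_{j≠i} x_j = 0.
Imposing symmetry (x_j = x for all j) turns Σ_{j≠i} x_j into 3x, so 268 = 25x and x = 10.72.

10.72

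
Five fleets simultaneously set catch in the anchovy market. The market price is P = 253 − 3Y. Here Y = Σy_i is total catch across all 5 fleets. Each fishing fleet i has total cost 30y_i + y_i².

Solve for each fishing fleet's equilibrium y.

11.15

A representative fishing fleet's profit is π_i = y_i(253 − 3Y) − 30y_i − y_i², with Y = y_i + Σ_{j≠i} y_j.
First-order condition: 223 − 8y_i − 3Σ_{j≠i} y_j = 0.
Imposing symmetry (y_j = y for all j) turns Σ_{j≠i} y_j into 4y, so 223 = 20y and y = 11.15.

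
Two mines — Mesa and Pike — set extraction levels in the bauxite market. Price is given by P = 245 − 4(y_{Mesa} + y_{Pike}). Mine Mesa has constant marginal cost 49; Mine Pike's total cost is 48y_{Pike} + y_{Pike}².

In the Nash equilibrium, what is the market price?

122.25

Mine Mesa's profit: π = y_{Mesa}(245 − 4(y_{Mesa} + y_{Pike})) − 49y_{Mesa}.
∂π/∂y_{Mesa} = 196 − 8y_{Mesa} − 4y_{Pike} = 0, so y_{Mesa} = 24.5 − 0.5y_{Pike}.
For Pike: ∂π/∂y_{Pike} = 197 − 10y_{Pike} − 4y_{Mesa} = 0 ⇒ y_{Pike} = 19.7 − 0.4y_{Mesa}.
Plugging y_{Pike} into Mesa's best response: y_{Mesa} = 24.5 − 0.5(19.7 − 0.4y_{Mesa}) ⇒ 0.8y_{Mesa} = 14.65, so y_{Mesa} = 18.3125.
Then y_{Pike} = 19.7 − 0.4·18.3125 = 12.375.
Equilibrium price: P = 245 − 4·30.6875 = 122.25.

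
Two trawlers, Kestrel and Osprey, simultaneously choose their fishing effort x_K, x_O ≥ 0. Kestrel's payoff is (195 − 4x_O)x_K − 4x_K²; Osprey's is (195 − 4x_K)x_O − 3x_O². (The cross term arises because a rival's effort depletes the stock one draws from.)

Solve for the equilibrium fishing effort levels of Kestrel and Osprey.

Expanding Kestrel's payoff: 195x_K − 4x_Ox_K − 4x_K².
∂π/∂x_K = 195 − 4x_O − 8x_K = 0, so x_K = 24.375 − 0.5x_O.
Likewise for Osprey: x_O = 32.5 − (2/3)x_K.
Substituting the second reaction function into the first: x_K = 24.375 − 0.5(32.5 − (2/3)x_K), which gives (2/3)x_K = 8.125 ⇒ x_K = 12.1875.
Then x_O = 32.5 − (2/3)·12.1875 = 24.375.

12.1875, 24.375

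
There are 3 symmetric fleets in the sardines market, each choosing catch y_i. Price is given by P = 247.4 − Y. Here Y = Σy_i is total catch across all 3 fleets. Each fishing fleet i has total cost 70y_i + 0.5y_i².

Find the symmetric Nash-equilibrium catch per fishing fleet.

A representative fishing fleet's profit is π_i = y_i(247.4 − Y) − 70y_i − 0.5y_i², with Y = y_i + Σ_{j≠i} y_j.
First-order condition: 177.4 − 3y_i − Σ_{j≠i} y_j = 0.
Imposing symmetry (y_j = y for all j) turns Σ_{j≠i} y_j into 2y, so 177.4 = 5y and y = 35.48.

35.48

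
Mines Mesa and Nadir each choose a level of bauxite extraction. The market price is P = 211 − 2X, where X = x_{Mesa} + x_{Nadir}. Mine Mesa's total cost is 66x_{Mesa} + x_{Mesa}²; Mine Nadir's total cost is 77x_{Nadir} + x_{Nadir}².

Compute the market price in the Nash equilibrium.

Mine Mesa's profit: π = x_{Mesa}(211 − 2(x_{Mesa} + x_{Nadir})) − 66x_{Mesa} − x_{Mesa}².
∂π/∂x_{Mesa} = 145 − 6x_{Mesa} − 2x_{Nadir} = 0, so x_{Mesa} = 145/6 − (1/3)x_{Nadir}.
By the same steps for Nadir: x_{Nadir} = 67/3 − (1/3)x_{Mesa}.
Plugging x_{Nadir} into Mesa's best response: x_{Mesa} = 145/6 − (1/3)(67/3 − (1/3)x_{Mesa}) ⇒ (8/9)x_{Mesa} = 301/18, so x_{Mesa} = 18.8125.
Then x_{Nadir} = 67/3 − (1/3)·18.8125 = 16.0625.
Equilibrium price: P = 211 − 2·34.875 = 141.25.

141.25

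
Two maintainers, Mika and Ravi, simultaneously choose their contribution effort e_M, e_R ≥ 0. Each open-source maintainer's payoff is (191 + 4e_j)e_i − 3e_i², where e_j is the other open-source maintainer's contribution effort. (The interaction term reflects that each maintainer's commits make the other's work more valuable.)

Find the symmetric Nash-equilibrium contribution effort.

Mika's payoff is (191 + 4e_R)e_M − 3e_M².
∂π/∂e_M = 191 + 4e_R − 6e_M = 0, so e_M = 191/6 + (2/3)e_R.
The game is symmetric, so in equilibrium e_R = e_M: the reaction function gives (1/3)e_M = 191/6, hence e_M = 95.5.

95.5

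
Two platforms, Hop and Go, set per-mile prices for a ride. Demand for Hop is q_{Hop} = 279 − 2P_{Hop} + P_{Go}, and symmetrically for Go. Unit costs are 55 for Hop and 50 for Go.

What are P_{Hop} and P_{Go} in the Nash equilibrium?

Hop's profit: π = (P_{Hop} − 55)(279 − 2P_{Hop} + P_{Go}).
∂π/∂P_{Hop} = 389 − 4P_{Hop} + P_{Go} = 0 ⇒ P_{Hop} = 97.25 + 0.25P_{Go}.
Similarly P_{Go} = 94.75 + 0.25P_{Hop}.
Solving the two reaction functions simultaneously: (1 − (0.25)(0.25))P_{Hop} = 97.25 + 0.25·94.75, so 0.9375P_{Hop} = 120.9375 and P_{Hop} = 129.
Then P_{Go} = 94.75 + 0.25·129 = 127.

129, 127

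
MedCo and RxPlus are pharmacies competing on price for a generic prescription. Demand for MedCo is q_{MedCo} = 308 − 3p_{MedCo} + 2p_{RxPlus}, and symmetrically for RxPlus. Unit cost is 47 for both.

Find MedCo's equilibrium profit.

MedCo's profit: π = (p_{MedCo} − 47)(308 − 3p_{MedCo} + 2p_{RxPlus}).
∂π/∂p_{MedCo} = 449 − 6p_{MedCo} + 2p_{RxPlus} = 0 ⇒ p_{MedCo} = 449/6 + (1/3)p_{RxPlus}.
By symmetry p_{RxPlus} = p_{MedCo}; substituting into the reaction function, (2/3)p_{MedCo} = 449/6 and p_{MedCo} = 112.25.
q_{MedCo} = 308 − 3·112.25 + 2·112.25 = 195.75.
Profit = (112.25 − 47)·195.75 = 12772.6875.

12772.6875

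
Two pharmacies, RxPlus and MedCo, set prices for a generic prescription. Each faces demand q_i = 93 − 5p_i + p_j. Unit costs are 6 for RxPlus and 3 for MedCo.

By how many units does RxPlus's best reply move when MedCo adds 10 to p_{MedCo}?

1

RxPlus's profit: π = (p_{RxPlus} − 6)(93 − 5p_{RxPlus} + p_{MedCo}).
∂π/∂p_{RxPlus} = 123 − 10p_{RxPlus} + p_{MedCo} = 0 ⇒ p_{RxPlus} = 12.3 + 0.1p_{MedCo}.
The reaction-function slope is 0.1, so a 10-unit rise in p_{MedCo} moves p_{RxPlus} by 0.1 × 10 = 1. RxPlus's best response rises — the actions are strategic complements.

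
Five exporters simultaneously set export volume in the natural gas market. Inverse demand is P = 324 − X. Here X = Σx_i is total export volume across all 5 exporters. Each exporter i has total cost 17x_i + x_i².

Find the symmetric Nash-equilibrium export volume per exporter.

A representative exporter's profit is π_i = x_i(324 − X) − 17x_i − x_i², with X = x_i + Σ_{j≠i} x_j.
First-order condition: 307 − 4x_i − Σ_{j≠i} x_j = 0.
Imposing symmetry (x_j = x for all j) turns Σ_{j≠i} x_j into 4x, so 307 = 8x and x = 38.375.

38.375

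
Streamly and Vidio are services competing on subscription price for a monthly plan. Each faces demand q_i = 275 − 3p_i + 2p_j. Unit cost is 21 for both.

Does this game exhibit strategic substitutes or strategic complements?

Streamly's profit: π = (p_{Streamly} − 21)(275 − 3p_{Streamly} + 2p_{Vidio}).
∂π/∂p_{Streamly} = 338 − 6p_{Streamly} + 2p_{Vidio} = 0 ⇒ p_{Streamly} = 169/3 + (1/3)p_{Vidio}.
The best-response slope dp_{Streamly}/dp_{Vidio} = 1/3 > 0: the reaction function is upward-sloping, so the choices are strategic complements.

strategic complements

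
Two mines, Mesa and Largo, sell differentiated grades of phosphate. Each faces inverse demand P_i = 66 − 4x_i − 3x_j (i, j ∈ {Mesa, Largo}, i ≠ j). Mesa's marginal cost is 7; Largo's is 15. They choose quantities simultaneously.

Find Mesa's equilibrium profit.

134.56

Mine Mesa's profit: π = x_{Mesa}(66 − 4x_{Mesa} − 3x_{Largo}) − 7x_{Mesa}.
∂π/∂x_{Mesa} = 59 − 8x_{Mesa} − 3x_{Largo} = 0 ⇒ x_{Mesa} = 7.375 − 0.375x_{Largo}.
Similarly x_{Largo} = 6.375 − 0.375x_{Mesa}.
Plugging x_{Largo} into Mesa's best response: x_{Mesa} = 7.375 − 0.375(6.375 − 0.375x_{Mesa}) ⇒ (55/64)x_{Mesa} = 319/64, so x_{Mesa} = 5.8.
Then x_{Largo} = 6.375 − 0.375·5.8 = 4.2.
P_{Mesa} = 66 − 4·5.8 − 3·4.2 = 30.2.
Profit = (30.2 − 7)·5.8 = 134.56.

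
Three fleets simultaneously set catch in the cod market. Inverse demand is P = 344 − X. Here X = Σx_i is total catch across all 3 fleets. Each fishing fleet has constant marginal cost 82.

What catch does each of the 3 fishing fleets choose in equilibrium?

A representative fishing fleet's profit is π_i = x_i(344 − X) − 82x_i, with X = x_i + Σ_{j≠i} x_j.
First-order condition: 262 − 2x_i − Σ_{j≠i} x_j = 0.
With identical fishing fleets, set every x_j = x: then 262 − 2x − 2x = 0, i.e. x = 262/4 = 65.5.

65.5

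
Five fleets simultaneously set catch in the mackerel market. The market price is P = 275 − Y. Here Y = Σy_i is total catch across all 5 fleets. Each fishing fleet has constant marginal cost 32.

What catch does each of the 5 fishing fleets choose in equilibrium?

40.5

A representative fishing fleet's profit is π_i = y_i(275 − Y) − 32y_i, with Y = y_i + Σ_{j≠i} y_j.
First-order condition: 243 − 2y_i − Σ_{j≠i} y_j = 0.
In a symmetric equilibrium every fishing fleet chooses the same y, so Σ_{j≠i} y_j = 4y. The condition becomes 243 − 6y = 0, giving y = 243/6 = 40.5.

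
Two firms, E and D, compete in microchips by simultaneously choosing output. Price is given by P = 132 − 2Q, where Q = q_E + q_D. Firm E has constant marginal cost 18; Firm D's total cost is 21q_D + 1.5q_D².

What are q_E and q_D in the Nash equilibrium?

24, 9

Firm E's profit: π = q_E(132 − 2(q_E + q_D)) − 18q_E.
∂π/∂q_E = 114 − 4q_E − 2q_D = 0, so q_E = 28.5 − 0.5q_D.
For D: ∂π/∂q_D = 111 − 7q_D − 2q_E = 0 ⇒ q_D = 111/7 − (2/7)q_E.
Plugging q_D into E's best response: q_E = 28.5 − 0.5(111/7 − (2/7)q_E) ⇒ (6/7)q_E = 144/7, so q_E = 24.
Then q_D = 111/7 − (2/7)·24 = 9.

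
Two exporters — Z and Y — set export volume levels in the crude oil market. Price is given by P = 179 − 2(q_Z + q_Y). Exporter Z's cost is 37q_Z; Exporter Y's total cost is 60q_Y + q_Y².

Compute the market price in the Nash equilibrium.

Exporter Z's profit: π = q_Z(179 − 2(q_Z + q_Y)) − 37q_Z.
∂π/∂q_Z = 142 − 4q_Z − 2q_Y = 0, so q_Z = 35.5 − 0.5q_Y.
For Y: ∂π/∂q_Y = 119 − 6q_Y − 2q_Z = 0 ⇒ q_Y = 119/6 − (1/3)q_Z.
Plugging q_Y into Z's best response: q_Z = 35.5 − 0.5(119/6 − (1/3)q_Z) ⇒ (5/6)q_Z = 307/12, so q_Z = 30.7.
Then q_Y = 119/6 − (1/3)·30.7 = 9.6.
Equilibrium price: P = 179 − 2·40.3 = 98.4.

98.4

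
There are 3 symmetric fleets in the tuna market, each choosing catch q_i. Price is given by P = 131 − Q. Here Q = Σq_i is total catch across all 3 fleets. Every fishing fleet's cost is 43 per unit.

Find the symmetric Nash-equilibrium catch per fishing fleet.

22

A representative fishing fleet's profit is π_i = q_i(131 − Q) − 43q_i, with Q = q_i + Σ_{j≠i} q_j.
First-order condition: 88 − 2q_i − Σ_{j≠i} q_j = 0.
In a symmetric equilibrium every fishing fleet chooses the same q, so Σ_{j≠i} q_j = 2q. The condition becomes 88 − 4q = 0, giving q = 88/4 = 22.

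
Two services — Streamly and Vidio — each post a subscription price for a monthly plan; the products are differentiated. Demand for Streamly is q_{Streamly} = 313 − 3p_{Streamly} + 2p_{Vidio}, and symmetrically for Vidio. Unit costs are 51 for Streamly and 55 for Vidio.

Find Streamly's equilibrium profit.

Streamly's profit: π = (p_{Streamly} − 51)(313 − 3p_{Streamly} + 2p_{Vidio}).
∂π/∂p_{Streamly} = 466 − 6p_{Streamly} + 2p_{Vidio} = 0 ⇒ p_{Streamly} = 233/3 + (1/3)p_{Vidio}.
Similarly p_{Vidio} = 239/3 + (1/3)p_{Streamly}.
Plugging p_{Vidio} into Streamly's best response: p_{Streamly} = 233/3 + (1/3)(239/3 + (1/3)p_{Streamly}) ⇒ (8/9)p_{Streamly} = 938/9, so p_{Streamly} = 117.25.
Then p_{Vidio} = 239/3 + (1/3)·117.25 = 118.75.
q_{Streamly} = 313 − 3·117.25 + 2·118.75 = 198.75.
Profit = (117.25 − 51)·198.75 = 13167.1875.

13167.1875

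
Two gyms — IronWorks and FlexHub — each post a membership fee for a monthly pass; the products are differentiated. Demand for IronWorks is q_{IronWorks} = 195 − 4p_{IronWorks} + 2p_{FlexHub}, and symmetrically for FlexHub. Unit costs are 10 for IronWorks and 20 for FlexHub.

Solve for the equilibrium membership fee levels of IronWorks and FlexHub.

IronWorks's profit: π = (p_{IronWorks} − 10)(195 − 4p_{IronWorks} + 2p_{FlexHub}).
∂π/∂p_{IronWorks} = 235 − 8p_{IronWorks} + 2p_{FlexHub} = 0 ⇒ p_{IronWorks} = 29.375 + 0.25p_{FlexHub}.
Similarly p_{FlexHub} = 34.375 + 0.25p_{IronWorks}.
Solving the two reaction functions simultaneously: (1 − (0.25)(0.25))p_{IronWorks} = 29.375 + 0.25·34.375, so 0.9375p_{IronWorks} = 1215/32 and p_{IronWorks} = 40.5.
Then p_{FlexHub} = 34.375 + 0.25·40.5 = 44.5.

40.5, 44.5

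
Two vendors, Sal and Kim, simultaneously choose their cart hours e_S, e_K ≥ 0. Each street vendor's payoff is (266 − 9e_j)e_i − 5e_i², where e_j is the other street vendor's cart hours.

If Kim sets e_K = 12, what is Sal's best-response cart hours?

Sal's payoff is (266 − 9e_K)e_S − 5e_S².
∂π/∂e_S = 266 − 9e_K − 10e_S = 0, so e_S = 26.6 − 0.9e_K.
At e_K = 12: e_S = 26.6 − 0.9·12 = 15.8.

15.8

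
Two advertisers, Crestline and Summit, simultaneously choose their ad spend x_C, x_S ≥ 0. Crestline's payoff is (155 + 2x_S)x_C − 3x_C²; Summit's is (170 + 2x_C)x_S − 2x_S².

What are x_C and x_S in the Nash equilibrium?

48, 66.5

Expanding Crestline's payoff: 155x_C + 2x_Sx_C − 3x_C².
∂π/∂x_C = 155 + 2x_S − 6x_C = 0, so x_C = 155/6 + (1/3)x_S.
Likewise for Summit: x_S = 42.5 + 0.5x_C.
Substituting the second reaction function into the first: x_C = 155/6 + (1/3)(42.5 + 0.5x_C), which gives (5/6)x_C = 40 ⇒ x_C = 48.
Then x_S = 42.5 + 0.5·48 = 66.5.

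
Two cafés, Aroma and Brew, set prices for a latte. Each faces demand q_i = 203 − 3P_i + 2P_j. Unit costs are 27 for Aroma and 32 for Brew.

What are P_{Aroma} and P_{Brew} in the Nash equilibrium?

Aroma's profit: π = (P_{Aroma} − 27)(203 − 3P_{Aroma} + 2P_{Brew}).
∂π/∂P_{Aroma} = 284 − 6P_{Aroma} + 2P_{Brew} = 0 ⇒ P_{Aroma} = 142/3 + (1/3)P_{Brew}.
Similarly P_{Brew} = 299/6 + (1/3)P_{Aroma}.
Solving the two reaction functions simultaneously: (1 − (1/3)(1/3))P_{Aroma} = 142/3 + (1/3)·(299/6), so (8/9)P_{Aroma} = 1151/18 and P_{Aroma} = 71.9375.
Then P_{Brew} = 299/6 + (1/3)·71.9375 = 73.8125.

71.9375, 73.8125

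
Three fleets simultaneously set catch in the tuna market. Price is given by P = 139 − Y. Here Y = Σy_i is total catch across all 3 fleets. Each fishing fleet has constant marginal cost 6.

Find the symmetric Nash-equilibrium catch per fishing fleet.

33.25

A representative fishing fleet's profit is π_i = y_i(139 − Y) − 6y_i, with Y = y_i + Σ_{j≠i} y_j.
First-order condition: 133 − 2y_i − Σ_{j≠i} y_j = 0.
In a symmetric equilibrium every fishing fleet chooses the same y, so Σ_{j≠i} y_j = 2y. The condition becomes 133 − 4y = 0, giving y = 133/4 = 33.25.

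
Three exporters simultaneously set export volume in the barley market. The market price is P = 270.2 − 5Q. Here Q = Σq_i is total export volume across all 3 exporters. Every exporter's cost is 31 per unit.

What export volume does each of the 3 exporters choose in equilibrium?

11.96

A representative exporter's profit is π_i = q_i(270.2 − 5Q) − 31q_i, with Q = q_i + Σ_{j≠i} q_j.
First-order condition: 239.2 − 10q_i − 5Σ_{j≠i} q_j = 0.
Imposing symmetry (q_j = q for all j) turns Σ_{j≠i} q_j into 2q, so 239.2 = 20q and q = 11.96.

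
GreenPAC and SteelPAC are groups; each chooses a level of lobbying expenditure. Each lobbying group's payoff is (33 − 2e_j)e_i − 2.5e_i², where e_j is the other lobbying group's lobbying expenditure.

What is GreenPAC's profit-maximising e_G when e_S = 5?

4.6

GreenPAC's payoff is (33 − 2e_S)e_G − 2.5e_G².
∂π/∂e_G = 33 − 2e_S − 5e_G = 0, so e_G = 6.6 − 0.4e_S.
At e_S = 5: e_G = 6.6 − 0.4·5 = 4.6.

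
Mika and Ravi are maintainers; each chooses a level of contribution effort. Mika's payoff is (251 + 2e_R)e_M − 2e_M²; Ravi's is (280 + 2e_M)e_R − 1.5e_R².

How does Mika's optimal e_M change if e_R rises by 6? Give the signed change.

Expanding Mika's payoff: 251e_M + 2e_Re_M − 2e_M².
∂π/∂e_M = 251 + 2e_R − 4e_M = 0, so e_M = 62.75 + 0.5e_R.
The reaction-function slope is 0.5, so a 6-unit rise in e_R moves e_M by 0.5 × 6 = 3. Mika's best response rises — the actions are strategic complements.

3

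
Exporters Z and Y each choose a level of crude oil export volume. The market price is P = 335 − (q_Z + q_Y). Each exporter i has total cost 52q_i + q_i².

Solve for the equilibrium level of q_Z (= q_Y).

56.6

Exporter Z's profit: π = q_Z(335 − (q_Z + q_Y)) − 52q_Z − q_Z².
∂π/∂q_Z = 283 − 4q_Z − q_Y = 0, so q_Z = 70.75 − 0.25q_Y.
By symmetry q_Y = q_Z; substituting into the reaction function, 1.25q_Z = 70.75 and q_Z = 56.6.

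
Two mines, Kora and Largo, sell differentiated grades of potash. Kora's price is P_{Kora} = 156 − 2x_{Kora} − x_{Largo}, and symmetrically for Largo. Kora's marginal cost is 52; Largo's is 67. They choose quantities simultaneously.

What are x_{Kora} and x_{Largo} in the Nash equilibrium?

Mine Kora's profit: π = x_{Kora}(156 − 2x_{Kora} − x_{Largo}) − 52x_{Kora}.
∂π/∂x_{Kora} = 104 − 4x_{Kora} − x_{Largo} = 0 ⇒ x_{Kora} = 26 − 0.25x_{Largo}.
Similarly x_{Largo} = 22.25 − 0.25x_{Kora}.
Substituting the second reaction function into the first: x_{Kora} = 26 − 0.25(22.25 − 0.25x_{Kora}), which gives 0.9375x_{Kora} = 20.4375 ⇒ x_{Kora} = 21.8.
Then x_{Largo} = 22.25 − 0.25·21.8 = 16.8.

21.8, 16.8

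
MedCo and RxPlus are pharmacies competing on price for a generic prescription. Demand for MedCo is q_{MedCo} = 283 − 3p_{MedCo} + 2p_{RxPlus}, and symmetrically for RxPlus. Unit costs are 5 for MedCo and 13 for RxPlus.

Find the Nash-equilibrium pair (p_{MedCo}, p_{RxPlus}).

MedCo's profit: π = (p_{MedCo} − 5)(283 − 3p_{MedCo} + 2p_{RxPlus}).
∂π/∂p_{MedCo} = 298 − 6p_{MedCo} + 2p_{RxPlus} = 0 ⇒ p_{MedCo} = 149/3 + (1/3)p_{RxPlus}.
Similarly p_{RxPlus} = 161/3 + (1/3)p_{MedCo}.
Solving the two reaction functions simultaneously: (1 − (1/3)(1/3))p_{MedCo} = 149/3 + (1/3)·(161/3), so (8/9)p_{MedCo} = 608/9 and p_{MedCo} = 76.
Then p_{RxPlus} = 161/3 + (1/3)·76 = 79.

76, 79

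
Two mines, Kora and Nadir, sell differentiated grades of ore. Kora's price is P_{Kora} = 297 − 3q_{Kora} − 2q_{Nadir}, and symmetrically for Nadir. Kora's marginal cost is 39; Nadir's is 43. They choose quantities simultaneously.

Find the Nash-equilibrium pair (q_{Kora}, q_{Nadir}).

Mine Kora's profit: π = q_{Kora}(297 − 3q_{Kora} − 2q_{Nadir}) − 39q_{Kora}.
∂π/∂q_{Kora} = 258 − 6q_{Kora} − 2q_{Nadir} = 0 ⇒ q_{Kora} = 43 − (1/3)q_{Nadir}.
Similarly q_{Nadir} = 127/3 − (1/3)q_{Kora}.
Plugging q_{Nadir} into Kora's best response: q_{Kora} = 43 − (1/3)(127/3 − (1/3)q_{Kora}) ⇒ (8/9)q_{Kora} = 260/9, so q_{Kora} = 32.5.
Then q_{Nadir} = 127/3 − (1/3)·32.5 = 31.5.

32.5, 31.5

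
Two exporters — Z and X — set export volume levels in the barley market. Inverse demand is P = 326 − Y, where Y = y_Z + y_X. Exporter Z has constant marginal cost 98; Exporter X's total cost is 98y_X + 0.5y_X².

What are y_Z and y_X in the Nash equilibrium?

91.2, 45.6

Exporter Z's profit: π = y_Z(326 − (y_Z + y_X)) − 98y_Z.
∂π/∂y_Z = 228 − 2y_Z − y_X = 0, so y_Z = 114 − 0.5y_X.
For X: ∂π/∂y_X = 228 − 3y_X − y_Z = 0 ⇒ y_X = 76 − (1/3)y_Z.
Substituting the second reaction function into the first: y_Z = 114 − 0.5(76 − (1/3)y_Z), which gives (5/6)y_Z = 76 ⇒ y_Z = 91.2.
Then y_X = 76 − (1/3)·91.2 = 45.6.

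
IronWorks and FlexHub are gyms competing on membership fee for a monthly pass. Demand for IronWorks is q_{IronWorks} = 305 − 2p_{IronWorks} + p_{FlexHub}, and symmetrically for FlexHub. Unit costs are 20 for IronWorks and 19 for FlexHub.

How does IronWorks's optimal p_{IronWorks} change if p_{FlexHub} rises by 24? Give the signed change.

6

IronWorks's profit: π = (p_{IronWorks} − 20)(305 − 2p_{IronWorks} + p_{FlexHub}).
∂π/∂p_{IronWorks} = 345 − 4p_{IronWorks} + p_{FlexHub} = 0 ⇒ p_{IronWorks} = 86.25 + 0.25p_{FlexHub}.
The reaction-function slope is 0.25, so a 24-unit rise in p_{FlexHub} moves p_{IronWorks} by 0.25 × 24 = 6. IronWorks's best response rises — the actions are strategic complements.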